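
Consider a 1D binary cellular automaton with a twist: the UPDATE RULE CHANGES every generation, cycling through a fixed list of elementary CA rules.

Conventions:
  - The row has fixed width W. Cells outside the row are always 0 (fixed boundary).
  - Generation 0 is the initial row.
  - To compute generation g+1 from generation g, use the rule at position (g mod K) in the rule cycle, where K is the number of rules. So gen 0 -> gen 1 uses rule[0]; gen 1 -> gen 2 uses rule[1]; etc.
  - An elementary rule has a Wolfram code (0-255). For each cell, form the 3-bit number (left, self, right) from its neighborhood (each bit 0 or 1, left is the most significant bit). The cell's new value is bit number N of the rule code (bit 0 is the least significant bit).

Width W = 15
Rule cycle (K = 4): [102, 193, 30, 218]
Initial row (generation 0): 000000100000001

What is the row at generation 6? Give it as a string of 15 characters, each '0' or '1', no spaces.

Gen 0: 000000100000001
Gen 1 (rule 102): 000001100000011
Gen 2 (rule 193): 111100101111001
Gen 3 (rule 30): 100011101000111
Gen 4 (rule 218): 010111100101111
Gen 5 (rule 102): 111000101110001
Gen 6 (rule 193): 011010000110100

Answer: 011010000110100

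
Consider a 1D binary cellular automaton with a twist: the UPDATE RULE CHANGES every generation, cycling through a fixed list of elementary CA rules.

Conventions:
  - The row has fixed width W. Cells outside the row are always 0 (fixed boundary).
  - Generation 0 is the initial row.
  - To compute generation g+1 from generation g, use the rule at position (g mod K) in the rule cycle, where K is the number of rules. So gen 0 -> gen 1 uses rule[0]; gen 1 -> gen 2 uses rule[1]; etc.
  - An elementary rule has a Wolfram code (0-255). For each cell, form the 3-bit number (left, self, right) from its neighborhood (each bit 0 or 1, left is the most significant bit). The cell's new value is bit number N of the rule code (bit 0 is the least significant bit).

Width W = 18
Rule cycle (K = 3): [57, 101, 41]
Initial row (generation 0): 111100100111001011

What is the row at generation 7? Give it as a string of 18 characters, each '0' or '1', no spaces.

Answer: 010101010001101011

Derivation:
Gen 0: 111100100111001011
Gen 1 (rule 57): 100010010100100110
Gen 2 (rule 101): 101010011100100010
Gen 3 (rule 41): 010100010000001000
Gen 4 (rule 57): 001011001111100111
Gen 5 (rule 101): 101101000000100001
Gen 6 (rule 41): 011010011110001100
Gen 7 (rule 57): 010101010001101011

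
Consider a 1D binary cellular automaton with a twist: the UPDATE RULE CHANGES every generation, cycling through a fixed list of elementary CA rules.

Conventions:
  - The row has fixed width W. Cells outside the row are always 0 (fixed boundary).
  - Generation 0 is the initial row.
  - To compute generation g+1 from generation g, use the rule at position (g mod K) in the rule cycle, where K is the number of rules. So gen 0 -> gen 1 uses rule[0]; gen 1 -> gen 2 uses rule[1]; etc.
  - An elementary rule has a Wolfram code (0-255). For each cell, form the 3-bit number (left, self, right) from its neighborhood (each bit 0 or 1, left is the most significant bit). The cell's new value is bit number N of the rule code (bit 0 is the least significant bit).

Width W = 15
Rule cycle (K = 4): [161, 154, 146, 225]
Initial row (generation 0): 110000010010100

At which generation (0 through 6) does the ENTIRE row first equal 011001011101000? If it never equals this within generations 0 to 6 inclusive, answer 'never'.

Answer: never

Derivation:
Gen 0: 110000010010100
Gen 1 (rule 161): 000111000001001
Gen 2 (rule 154): 001110100010110
Gen 3 (rule 146): 010100010100001
Gen 4 (rule 225): 001001001001100
Gen 5 (rule 161): 100000000000001
Gen 6 (rule 154): 010000000000010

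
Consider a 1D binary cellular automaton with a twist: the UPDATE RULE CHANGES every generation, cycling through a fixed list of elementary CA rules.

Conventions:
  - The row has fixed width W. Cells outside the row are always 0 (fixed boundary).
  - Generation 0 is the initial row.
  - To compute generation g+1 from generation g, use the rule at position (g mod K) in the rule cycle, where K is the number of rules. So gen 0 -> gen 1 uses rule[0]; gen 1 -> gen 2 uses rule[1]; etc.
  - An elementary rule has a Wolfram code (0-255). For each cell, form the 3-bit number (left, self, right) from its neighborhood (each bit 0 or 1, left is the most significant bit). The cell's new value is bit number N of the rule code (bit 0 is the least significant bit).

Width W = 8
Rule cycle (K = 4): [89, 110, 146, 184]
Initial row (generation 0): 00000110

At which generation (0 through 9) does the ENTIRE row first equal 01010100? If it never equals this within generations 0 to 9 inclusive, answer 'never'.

Gen 0: 00000110
Gen 1 (rule 89): 11110111
Gen 2 (rule 110): 10011101
Gen 3 (rule 146): 01101000
Gen 4 (rule 184): 01010100
Gen 5 (rule 89): 00000011
Gen 6 (rule 110): 00000111
Gen 7 (rule 146): 00001010
Gen 8 (rule 184): 00000101
Gen 9 (rule 89): 11110000

Answer: 4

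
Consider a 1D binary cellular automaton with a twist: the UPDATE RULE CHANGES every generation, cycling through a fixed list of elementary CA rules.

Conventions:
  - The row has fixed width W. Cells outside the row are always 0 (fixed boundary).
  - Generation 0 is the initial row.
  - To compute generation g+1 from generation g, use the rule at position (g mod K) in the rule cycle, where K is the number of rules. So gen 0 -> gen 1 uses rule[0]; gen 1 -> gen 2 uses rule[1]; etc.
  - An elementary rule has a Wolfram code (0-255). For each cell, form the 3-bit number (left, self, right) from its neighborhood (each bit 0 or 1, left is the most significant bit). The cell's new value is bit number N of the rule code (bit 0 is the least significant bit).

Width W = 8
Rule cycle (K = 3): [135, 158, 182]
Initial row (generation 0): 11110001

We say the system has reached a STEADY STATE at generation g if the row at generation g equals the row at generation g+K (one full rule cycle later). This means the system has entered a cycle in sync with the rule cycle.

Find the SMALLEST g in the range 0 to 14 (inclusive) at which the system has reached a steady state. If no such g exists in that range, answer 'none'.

Answer: none

Derivation:
Gen 0: 11110001
Gen 1 (rule 135): 01100111
Gen 2 (rule 158): 11011110
Gen 3 (rule 182): 00101101
Gen 4 (rule 135): 11100001
Gen 5 (rule 158): 11010011
Gen 6 (rule 182): 00111100
Gen 7 (rule 135): 11011001
Gen 8 (rule 158): 10010111
Gen 9 (rule 182): 11111010
Gen 10 (rule 135): 01110010
Gen 11 (rule 158): 11101111
Gen 12 (rule 182): 01010110
Gen 13 (rule 135): 11010000
Gen 14 (rule 158): 10011000
Gen 15 (rule 182): 11100100
Gen 16 (rule 135): 01001101
Gen 17 (rule 158): 11111001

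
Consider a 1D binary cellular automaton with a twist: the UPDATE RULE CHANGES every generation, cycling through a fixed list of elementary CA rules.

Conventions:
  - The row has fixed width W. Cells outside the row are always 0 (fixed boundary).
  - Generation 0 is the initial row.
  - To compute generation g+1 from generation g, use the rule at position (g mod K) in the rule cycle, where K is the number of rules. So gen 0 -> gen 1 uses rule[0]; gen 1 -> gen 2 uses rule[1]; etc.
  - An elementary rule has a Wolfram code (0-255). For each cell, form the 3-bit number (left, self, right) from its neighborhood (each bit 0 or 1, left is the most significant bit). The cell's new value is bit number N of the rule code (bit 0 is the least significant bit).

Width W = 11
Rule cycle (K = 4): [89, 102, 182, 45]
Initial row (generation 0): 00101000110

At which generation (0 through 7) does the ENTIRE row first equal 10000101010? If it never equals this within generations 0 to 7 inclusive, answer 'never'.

Gen 0: 00101000110
Gen 1 (rule 89): 10000110111
Gen 2 (rule 102): 10001011001
Gen 3 (rule 182): 11011100111
Gen 4 (rule 45): 10110000100
Gen 5 (rule 89): 00111110011
Gen 6 (rule 102): 01000010101
Gen 7 (rule 182): 11100111111

Answer: never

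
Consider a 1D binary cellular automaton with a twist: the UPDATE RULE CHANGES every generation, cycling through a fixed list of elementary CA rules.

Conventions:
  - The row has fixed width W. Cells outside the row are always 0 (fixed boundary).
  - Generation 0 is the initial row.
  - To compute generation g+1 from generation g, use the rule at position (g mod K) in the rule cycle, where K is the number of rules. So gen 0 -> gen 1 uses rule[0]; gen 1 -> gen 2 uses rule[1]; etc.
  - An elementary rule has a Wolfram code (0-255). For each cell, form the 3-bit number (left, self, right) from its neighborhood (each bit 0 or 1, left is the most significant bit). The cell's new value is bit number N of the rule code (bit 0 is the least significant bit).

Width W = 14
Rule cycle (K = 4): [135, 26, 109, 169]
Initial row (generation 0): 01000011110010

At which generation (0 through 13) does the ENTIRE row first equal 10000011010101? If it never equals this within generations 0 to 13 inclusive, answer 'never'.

Gen 0: 01000011110010
Gen 1 (rule 135): 11011101100110
Gen 2 (rule 26): 10010001011101
Gen 3 (rule 109): 10010101110111
Gen 4 (rule 169): 00001011101110
Gen 5 (rule 135): 11111001000100
Gen 6 (rule 26): 10000110101010
Gen 7 (rule 109): 10110111111110
Gen 8 (rule 169): 01101111111100
Gen 9 (rule 135): 10000111111001
Gen 10 (rule 26): 01001100000110
Gen 11 (rule 109): 01001101110110
Gen 12 (rule 169): 00001011101100
Gen 13 (rule 135): 11111001000001

Answer: never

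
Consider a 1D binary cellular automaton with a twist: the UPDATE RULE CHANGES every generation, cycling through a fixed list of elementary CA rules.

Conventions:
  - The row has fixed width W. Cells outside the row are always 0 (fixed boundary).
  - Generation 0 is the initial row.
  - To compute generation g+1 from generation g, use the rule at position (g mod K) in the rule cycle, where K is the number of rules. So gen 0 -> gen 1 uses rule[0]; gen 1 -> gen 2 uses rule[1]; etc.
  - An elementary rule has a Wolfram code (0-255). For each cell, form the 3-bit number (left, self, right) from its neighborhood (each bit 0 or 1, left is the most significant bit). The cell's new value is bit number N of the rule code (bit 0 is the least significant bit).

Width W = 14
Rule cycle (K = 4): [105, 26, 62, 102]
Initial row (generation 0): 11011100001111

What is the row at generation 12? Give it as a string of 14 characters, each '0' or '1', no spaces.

Gen 0: 11011100001111
Gen 1 (rule 105): 11110101101001
Gen 2 (rule 26): 10000001000110
Gen 3 (rule 62): 11000011101101
Gen 4 (rule 102): 01000100110111
Gen 5 (rule 105): 00010000111101
Gen 6 (rule 26): 00101001100000
Gen 7 (rule 62): 01111111010000
Gen 8 (rule 102): 10000001110000
Gen 9 (rule 105): 00111101010111
Gen 10 (rule 26): 01100000000100
Gen 11 (rule 62): 11010000001110
Gen 12 (rule 102): 01110000010010

Answer: 01110000010010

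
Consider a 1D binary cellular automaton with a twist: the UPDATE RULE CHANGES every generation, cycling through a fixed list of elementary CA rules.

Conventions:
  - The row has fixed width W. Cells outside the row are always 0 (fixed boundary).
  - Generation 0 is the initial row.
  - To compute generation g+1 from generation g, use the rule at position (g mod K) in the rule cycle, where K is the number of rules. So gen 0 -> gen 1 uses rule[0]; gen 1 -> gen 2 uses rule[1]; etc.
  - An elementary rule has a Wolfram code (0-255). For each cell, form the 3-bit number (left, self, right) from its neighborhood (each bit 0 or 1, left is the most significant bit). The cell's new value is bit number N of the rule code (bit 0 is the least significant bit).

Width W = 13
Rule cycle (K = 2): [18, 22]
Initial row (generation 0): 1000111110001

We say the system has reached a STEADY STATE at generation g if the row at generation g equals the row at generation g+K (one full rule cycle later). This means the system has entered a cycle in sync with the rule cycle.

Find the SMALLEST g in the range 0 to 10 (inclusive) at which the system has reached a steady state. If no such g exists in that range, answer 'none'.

Answer: 9

Derivation:
Gen 0: 1000111110001
Gen 1 (rule 18): 0101000001010
Gen 2 (rule 22): 1101100011011
Gen 3 (rule 18): 0000010100000
Gen 4 (rule 22): 0000110110000
Gen 5 (rule 18): 0001000001000
Gen 6 (rule 22): 0011100011100
Gen 7 (rule 18): 0100010100010
Gen 8 (rule 22): 1110110110111
Gen 9 (rule 18): 0000000000000
Gen 10 (rule 22): 0000000000000
Gen 11 (rule 18): 0000000000000
Gen 12 (rule 22): 0000000000000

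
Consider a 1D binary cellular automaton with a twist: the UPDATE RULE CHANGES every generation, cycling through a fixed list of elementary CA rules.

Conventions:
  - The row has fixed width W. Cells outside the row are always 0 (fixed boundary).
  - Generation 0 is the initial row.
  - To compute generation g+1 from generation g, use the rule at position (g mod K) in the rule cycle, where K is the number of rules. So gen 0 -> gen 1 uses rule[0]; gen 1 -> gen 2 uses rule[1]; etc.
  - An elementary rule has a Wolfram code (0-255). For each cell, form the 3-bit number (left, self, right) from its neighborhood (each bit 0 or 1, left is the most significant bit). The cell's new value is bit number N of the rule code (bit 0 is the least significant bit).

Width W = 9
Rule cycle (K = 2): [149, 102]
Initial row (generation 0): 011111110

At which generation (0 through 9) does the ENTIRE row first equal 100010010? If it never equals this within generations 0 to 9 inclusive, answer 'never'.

Gen 0: 011111110
Gen 1 (rule 149): 001111101
Gen 2 (rule 102): 010000111
Gen 3 (rule 149): 011110010
Gen 4 (rule 102): 100010110
Gen 5 (rule 149): 111010001
Gen 6 (rule 102): 001110011
Gen 7 (rule 149): 100101000
Gen 8 (rule 102): 101111000
Gen 9 (rule 149): 100110111

Answer: never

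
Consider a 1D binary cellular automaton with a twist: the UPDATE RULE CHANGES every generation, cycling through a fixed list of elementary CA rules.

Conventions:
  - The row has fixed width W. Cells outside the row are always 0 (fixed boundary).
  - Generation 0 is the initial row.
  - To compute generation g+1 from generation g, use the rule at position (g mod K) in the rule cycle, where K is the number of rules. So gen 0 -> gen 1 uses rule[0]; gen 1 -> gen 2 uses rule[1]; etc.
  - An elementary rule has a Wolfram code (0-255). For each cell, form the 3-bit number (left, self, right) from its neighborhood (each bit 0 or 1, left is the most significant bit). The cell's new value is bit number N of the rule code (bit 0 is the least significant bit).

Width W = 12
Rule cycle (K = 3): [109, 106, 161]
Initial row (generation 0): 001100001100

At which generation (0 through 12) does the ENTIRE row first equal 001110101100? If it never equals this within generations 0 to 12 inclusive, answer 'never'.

Gen 0: 001100001100
Gen 1 (rule 109): 101101101101
Gen 2 (rule 106): 011111111110
Gen 3 (rule 161): 001111111100
Gen 4 (rule 109): 101000000101
Gen 5 (rule 106): 010000001010
Gen 6 (rule 161): 000111100100
Gen 7 (rule 109): 110100100101
Gen 8 (rule 106): 111001001010
Gen 9 (rule 161): 010000000100
Gen 10 (rule 109): 010111110101
Gen 11 (rule 106): 101100011010
Gen 12 (rule 161): 010001000100

Answer: never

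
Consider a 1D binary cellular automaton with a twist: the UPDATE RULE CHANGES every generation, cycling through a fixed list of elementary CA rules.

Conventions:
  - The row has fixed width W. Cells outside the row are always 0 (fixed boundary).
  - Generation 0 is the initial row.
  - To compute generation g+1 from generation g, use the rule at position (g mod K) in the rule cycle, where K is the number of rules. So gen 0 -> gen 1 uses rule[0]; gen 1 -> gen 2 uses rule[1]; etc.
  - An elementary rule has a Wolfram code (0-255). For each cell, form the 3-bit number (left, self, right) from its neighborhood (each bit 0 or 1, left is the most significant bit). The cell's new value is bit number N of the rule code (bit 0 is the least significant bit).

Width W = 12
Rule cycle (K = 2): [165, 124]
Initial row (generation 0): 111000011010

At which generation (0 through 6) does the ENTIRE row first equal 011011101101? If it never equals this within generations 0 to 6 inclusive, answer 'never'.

Gen 0: 111000011010
Gen 1 (rule 165): 010011000110
Gen 2 (rule 124): 011011100111
Gen 3 (rule 165): 000101000010
Gen 4 (rule 124): 000111100011
Gen 5 (rule 165): 110011001000
Gen 6 (rule 124): 111011101100

Answer: never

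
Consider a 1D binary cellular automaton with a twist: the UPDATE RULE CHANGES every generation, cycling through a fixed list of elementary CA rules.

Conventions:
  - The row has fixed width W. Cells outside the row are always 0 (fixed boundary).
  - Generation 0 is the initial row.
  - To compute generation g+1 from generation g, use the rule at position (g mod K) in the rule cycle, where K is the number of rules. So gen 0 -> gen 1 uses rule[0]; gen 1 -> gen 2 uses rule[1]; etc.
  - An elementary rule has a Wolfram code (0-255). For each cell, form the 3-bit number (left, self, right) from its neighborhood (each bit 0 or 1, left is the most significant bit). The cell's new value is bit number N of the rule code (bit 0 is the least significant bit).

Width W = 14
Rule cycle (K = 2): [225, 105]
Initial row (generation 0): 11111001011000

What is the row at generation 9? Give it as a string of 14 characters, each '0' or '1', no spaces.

Answer: 00001011001000

Derivation:
Gen 0: 11111001011000
Gen 1 (rule 225): 01111000101011
Gen 2 (rule 105): 01001010010111
Gen 3 (rule 225): 00000100001011
Gen 4 (rule 105): 11110001100111
Gen 5 (rule 225): 01110100100011
Gen 6 (rule 105): 01011000001011
Gen 7 (rule 225): 00101011100101
Gen 8 (rule 105): 10010110100010
Gen 9 (rule 225): 00001011001000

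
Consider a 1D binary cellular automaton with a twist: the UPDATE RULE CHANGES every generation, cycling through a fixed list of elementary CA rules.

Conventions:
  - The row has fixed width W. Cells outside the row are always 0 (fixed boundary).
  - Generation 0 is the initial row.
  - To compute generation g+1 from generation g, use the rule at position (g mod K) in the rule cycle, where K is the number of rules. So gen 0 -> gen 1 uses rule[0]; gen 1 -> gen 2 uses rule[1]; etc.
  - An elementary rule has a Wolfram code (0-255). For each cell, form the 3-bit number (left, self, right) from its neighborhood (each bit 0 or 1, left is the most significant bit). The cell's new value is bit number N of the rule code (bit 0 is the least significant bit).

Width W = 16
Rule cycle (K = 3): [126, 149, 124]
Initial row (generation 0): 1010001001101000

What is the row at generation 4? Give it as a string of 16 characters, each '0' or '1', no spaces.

Answer: 1101111100011001

Derivation:
Gen 0: 1010001001101000
Gen 1 (rule 126): 1111011111111100
Gen 2 (rule 149): 0110001111111011
Gen 3 (rule 124): 0111001000001111
Gen 4 (rule 126): 1101111100011001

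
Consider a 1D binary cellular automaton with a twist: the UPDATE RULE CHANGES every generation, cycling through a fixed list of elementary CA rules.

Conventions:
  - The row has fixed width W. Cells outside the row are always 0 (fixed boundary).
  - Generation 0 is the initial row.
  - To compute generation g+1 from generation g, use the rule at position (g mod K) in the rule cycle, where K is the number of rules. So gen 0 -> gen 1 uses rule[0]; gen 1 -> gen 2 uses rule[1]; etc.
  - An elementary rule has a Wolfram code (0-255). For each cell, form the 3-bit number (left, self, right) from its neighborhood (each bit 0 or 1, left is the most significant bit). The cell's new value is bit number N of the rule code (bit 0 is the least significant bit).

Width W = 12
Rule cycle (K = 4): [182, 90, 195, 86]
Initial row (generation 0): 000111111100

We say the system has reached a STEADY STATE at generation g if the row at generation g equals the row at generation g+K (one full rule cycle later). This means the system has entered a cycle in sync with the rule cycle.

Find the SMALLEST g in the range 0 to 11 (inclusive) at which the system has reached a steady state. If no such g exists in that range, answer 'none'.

Answer: none

Derivation:
Gen 0: 000111111100
Gen 1 (rule 182): 001011111010
Gen 2 (rule 90): 010010001001
Gen 3 (rule 195): 100100110010
Gen 4 (rule 86): 111111011111
Gen 5 (rule 182): 011110101110
Gen 6 (rule 90): 110010001011
Gen 7 (rule 195): 010100110001
Gen 8 (rule 86): 110111011011
Gen 9 (rule 182): 001010100100
Gen 10 (rule 90): 010000011010
Gen 11 (rule 195): 100111101000
Gen 12 (rule 86): 111000101100
Gen 13 (rule 182): 010101110010
Gen 14 (rule 90): 100001011101
Gen 15 (rule 195): 001110001100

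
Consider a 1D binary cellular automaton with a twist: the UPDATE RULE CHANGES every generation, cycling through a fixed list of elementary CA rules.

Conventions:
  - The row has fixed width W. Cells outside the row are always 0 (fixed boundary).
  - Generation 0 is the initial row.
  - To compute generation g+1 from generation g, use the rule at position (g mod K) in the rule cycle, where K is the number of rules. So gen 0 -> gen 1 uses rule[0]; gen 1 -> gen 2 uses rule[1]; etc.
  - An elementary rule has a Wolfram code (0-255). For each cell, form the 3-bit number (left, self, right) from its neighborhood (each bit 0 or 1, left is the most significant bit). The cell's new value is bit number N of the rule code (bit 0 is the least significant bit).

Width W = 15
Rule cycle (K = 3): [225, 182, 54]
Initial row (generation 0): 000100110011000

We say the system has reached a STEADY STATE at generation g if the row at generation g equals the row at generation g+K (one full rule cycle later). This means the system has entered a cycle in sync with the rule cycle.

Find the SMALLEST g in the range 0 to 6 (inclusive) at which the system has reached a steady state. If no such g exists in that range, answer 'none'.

Answer: none

Derivation:
Gen 0: 000100110011000
Gen 1 (rule 225): 110000010001011
Gen 2 (rule 182): 001000111011100
Gen 3 (rule 54): 011101000100010
Gen 4 (rule 225): 001110010001000
Gen 5 (rule 182): 010101111011100
Gen 6 (rule 54): 111110000100010
Gen 7 (rule 225): 011110110001000
Gen 8 (rule 182): 101101001011100
Gen 9 (rule 54): 110011111100010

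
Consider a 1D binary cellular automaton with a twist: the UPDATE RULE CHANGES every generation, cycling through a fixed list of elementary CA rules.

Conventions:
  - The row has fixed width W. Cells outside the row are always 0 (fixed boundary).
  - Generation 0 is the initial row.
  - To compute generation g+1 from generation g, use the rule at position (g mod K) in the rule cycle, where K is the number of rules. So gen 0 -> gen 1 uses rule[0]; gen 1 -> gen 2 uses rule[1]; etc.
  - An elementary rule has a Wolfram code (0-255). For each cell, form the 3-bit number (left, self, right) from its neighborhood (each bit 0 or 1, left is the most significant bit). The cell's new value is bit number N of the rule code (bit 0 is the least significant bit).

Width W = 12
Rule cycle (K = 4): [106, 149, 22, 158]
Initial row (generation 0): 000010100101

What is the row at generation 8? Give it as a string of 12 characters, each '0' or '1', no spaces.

Answer: 001110111100

Derivation:
Gen 0: 000010100101
Gen 1 (rule 106): 000101001010
Gen 2 (rule 149): 110101101011
Gen 3 (rule 22): 000100001000
Gen 4 (rule 158): 001110011100
Gen 5 (rule 106): 011010110100
Gen 6 (rule 149): 000010000111
Gen 7 (rule 22): 000111001000
Gen 8 (rule 158): 001110111100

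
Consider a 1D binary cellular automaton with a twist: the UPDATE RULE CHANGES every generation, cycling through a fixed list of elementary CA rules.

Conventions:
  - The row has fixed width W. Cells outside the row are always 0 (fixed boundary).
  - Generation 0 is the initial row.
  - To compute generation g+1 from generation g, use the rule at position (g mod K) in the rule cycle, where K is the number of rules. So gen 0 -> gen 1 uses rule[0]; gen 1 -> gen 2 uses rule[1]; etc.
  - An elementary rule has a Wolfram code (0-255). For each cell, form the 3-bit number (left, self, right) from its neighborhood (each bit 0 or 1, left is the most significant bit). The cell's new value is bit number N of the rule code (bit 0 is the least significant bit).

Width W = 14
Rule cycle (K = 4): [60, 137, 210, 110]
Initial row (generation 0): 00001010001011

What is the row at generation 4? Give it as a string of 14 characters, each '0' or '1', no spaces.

Gen 0: 00001010001011
Gen 1 (rule 60): 00001111001110
Gen 2 (rule 137): 11101110001100
Gen 3 (rule 210): 01100111010110
Gen 4 (rule 110): 11101101111110

Answer: 11101101111110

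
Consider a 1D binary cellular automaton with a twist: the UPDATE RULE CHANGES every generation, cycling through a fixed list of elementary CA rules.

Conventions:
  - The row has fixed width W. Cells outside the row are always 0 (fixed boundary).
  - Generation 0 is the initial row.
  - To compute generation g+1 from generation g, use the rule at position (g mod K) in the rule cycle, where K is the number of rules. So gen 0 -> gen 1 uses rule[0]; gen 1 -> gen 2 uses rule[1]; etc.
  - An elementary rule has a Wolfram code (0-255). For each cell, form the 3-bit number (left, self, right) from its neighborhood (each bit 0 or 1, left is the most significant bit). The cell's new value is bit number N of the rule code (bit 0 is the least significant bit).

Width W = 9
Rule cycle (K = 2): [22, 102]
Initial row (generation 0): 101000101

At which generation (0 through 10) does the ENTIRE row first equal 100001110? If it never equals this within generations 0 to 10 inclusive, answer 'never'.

Answer: never

Derivation:
Gen 0: 101000101
Gen 1 (rule 22): 101101101
Gen 2 (rule 102): 110110111
Gen 3 (rule 22): 000000000
Gen 4 (rule 102): 000000000
Gen 5 (rule 22): 000000000
Gen 6 (rule 102): 000000000
Gen 7 (rule 22): 000000000
Gen 8 (rule 102): 000000000
Gen 9 (rule 22): 000000000
Gen 10 (rule 102): 000000000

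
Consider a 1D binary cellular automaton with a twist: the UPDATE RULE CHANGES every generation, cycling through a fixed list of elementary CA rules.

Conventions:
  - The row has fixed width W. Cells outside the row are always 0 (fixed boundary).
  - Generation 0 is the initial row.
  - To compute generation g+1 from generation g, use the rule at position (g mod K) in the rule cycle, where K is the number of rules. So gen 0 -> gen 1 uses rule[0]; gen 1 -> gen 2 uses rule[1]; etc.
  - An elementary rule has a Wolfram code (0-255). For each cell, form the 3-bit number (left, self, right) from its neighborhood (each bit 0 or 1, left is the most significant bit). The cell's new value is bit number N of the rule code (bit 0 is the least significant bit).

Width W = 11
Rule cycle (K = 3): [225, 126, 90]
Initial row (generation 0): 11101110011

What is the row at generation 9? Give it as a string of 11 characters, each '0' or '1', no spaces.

Gen 0: 11101110011
Gen 1 (rule 225): 01110110001
Gen 2 (rule 126): 11011111011
Gen 3 (rule 90): 11010001011
Gen 4 (rule 225): 01100100101
Gen 5 (rule 126): 11111111111
Gen 6 (rule 90): 10000000001
Gen 7 (rule 225): 00111111100
Gen 8 (rule 126): 01100000110
Gen 9 (rule 90): 11110001111

Answer: 11110001111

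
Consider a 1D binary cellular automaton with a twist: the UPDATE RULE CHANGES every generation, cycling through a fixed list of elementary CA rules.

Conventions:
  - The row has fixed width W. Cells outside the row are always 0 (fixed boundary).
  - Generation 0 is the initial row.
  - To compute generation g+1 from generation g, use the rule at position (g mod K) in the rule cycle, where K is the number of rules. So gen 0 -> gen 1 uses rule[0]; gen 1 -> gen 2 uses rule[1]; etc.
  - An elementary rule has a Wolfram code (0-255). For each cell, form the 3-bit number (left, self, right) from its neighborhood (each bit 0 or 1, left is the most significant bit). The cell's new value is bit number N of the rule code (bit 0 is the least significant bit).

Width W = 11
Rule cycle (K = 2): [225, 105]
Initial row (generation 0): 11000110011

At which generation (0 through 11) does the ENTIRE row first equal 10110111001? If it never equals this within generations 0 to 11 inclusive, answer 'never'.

Answer: never

Derivation:
Gen 0: 11000110011
Gen 1 (rule 225): 01010010001
Gen 2 (rule 105): 00100000100
Gen 3 (rule 225): 10001110001
Gen 4 (rule 105): 00101010100
Gen 5 (rule 225): 10010101001
Gen 6 (rule 105): 00001010000
Gen 7 (rule 225): 11100100111
Gen 8 (rule 105): 10100000101
Gen 9 (rule 225): 01001110010
Gen 10 (rule 105): 00001010000
Gen 11 (rule 225): 11100100111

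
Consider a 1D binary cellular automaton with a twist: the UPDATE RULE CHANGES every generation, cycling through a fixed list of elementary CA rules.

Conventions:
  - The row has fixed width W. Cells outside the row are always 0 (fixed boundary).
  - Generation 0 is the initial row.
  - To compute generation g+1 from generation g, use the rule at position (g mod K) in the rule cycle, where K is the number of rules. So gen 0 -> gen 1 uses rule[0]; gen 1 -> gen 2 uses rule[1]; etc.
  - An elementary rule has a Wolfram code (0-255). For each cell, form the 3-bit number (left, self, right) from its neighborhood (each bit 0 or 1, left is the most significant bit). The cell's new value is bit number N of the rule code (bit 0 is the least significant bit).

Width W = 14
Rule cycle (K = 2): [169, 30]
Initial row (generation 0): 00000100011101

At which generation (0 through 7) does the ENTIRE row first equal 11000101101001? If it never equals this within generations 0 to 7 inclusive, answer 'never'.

Answer: 6

Derivation:
Gen 0: 00000100011101
Gen 1 (rule 169): 11110001011010
Gen 2 (rule 30): 10001011010011
Gen 3 (rule 169): 00100110100010
Gen 4 (rule 30): 01111100110111
Gen 5 (rule 169): 01111000101110
Gen 6 (rule 30): 11000101101001
Gen 7 (rule 169): 10010011010000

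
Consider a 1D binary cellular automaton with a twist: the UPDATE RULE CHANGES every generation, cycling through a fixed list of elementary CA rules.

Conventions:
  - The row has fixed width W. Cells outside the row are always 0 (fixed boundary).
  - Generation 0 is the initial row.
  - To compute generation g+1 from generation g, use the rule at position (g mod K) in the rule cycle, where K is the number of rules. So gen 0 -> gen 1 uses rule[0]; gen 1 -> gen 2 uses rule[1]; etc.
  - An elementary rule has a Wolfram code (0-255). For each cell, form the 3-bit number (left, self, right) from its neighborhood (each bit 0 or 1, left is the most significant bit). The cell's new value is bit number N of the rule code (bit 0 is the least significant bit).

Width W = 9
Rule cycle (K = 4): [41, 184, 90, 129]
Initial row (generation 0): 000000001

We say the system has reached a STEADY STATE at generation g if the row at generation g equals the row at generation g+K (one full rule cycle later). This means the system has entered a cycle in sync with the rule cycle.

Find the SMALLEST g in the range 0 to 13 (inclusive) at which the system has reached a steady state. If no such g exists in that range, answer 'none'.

Gen 0: 000000001
Gen 1 (rule 41): 111111100
Gen 2 (rule 184): 111111010
Gen 3 (rule 90): 100001001
Gen 4 (rule 129): 001100000
Gen 5 (rule 41): 101001111
Gen 6 (rule 184): 010101110
Gen 7 (rule 90): 100001011
Gen 8 (rule 129): 001100000
Gen 9 (rule 41): 101001111
Gen 10 (rule 184): 010101110
Gen 11 (rule 90): 100001011
Gen 12 (rule 129): 001100000
Gen 13 (rule 41): 101001111
Gen 14 (rule 184): 010101110
Gen 15 (rule 90): 100001011
Gen 16 (rule 129): 001100000
Gen 17 (rule 41): 101001111

Answer: 4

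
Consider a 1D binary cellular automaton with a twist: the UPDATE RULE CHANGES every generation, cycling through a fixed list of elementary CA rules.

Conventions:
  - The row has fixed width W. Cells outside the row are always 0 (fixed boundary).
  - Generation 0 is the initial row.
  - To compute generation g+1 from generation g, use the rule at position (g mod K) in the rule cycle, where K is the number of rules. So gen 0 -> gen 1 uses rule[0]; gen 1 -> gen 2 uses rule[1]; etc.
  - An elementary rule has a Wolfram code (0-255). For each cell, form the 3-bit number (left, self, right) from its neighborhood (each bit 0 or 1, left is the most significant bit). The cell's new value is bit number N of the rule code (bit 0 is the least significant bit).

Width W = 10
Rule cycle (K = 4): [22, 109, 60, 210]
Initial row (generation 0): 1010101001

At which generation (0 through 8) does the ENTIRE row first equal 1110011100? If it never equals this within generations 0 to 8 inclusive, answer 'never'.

Gen 0: 1010101001
Gen 1 (rule 22): 1010101111
Gen 2 (rule 109): 1111111001
Gen 3 (rule 60): 1000000101
Gen 4 (rule 210): 0100001000
Gen 5 (rule 22): 1110011100
Gen 6 (rule 109): 1010010101
Gen 7 (rule 60): 1111011111
Gen 8 (rule 210): 0111001111

Answer: 5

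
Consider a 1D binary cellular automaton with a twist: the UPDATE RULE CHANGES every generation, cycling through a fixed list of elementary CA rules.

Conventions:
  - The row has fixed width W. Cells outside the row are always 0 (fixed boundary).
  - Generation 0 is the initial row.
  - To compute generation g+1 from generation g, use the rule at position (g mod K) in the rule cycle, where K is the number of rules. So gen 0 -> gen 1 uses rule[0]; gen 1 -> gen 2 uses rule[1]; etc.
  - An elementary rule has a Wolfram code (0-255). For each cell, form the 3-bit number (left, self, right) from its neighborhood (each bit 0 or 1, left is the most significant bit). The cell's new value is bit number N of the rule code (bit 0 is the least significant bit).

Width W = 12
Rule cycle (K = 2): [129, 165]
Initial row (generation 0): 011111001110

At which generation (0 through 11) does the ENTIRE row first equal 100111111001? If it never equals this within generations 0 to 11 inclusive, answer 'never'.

Answer: 7

Derivation:
Gen 0: 011111001110
Gen 1 (rule 129): 001110000100
Gen 2 (rule 165): 100100110101
Gen 3 (rule 129): 000000000000
Gen 4 (rule 165): 111111111111
Gen 5 (rule 129): 011111111110
Gen 6 (rule 165): 001111111100
Gen 7 (rule 129): 100111111001
Gen 8 (rule 165): 100011110001
Gen 9 (rule 129): 001001100100
Gen 10 (rule 165): 101000000101
Gen 11 (rule 129): 000011110000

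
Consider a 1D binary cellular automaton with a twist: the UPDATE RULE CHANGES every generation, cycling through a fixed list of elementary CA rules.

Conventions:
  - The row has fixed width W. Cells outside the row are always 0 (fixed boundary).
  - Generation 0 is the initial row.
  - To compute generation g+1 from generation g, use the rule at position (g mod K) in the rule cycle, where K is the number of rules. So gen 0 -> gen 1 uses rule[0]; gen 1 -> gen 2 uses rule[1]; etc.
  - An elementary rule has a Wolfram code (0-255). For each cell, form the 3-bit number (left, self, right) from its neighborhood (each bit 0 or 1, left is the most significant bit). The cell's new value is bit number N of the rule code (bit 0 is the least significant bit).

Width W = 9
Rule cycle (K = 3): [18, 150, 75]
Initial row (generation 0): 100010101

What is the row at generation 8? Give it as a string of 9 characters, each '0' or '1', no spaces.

Answer: 000000000

Derivation:
Gen 0: 100010101
Gen 1 (rule 18): 010100000
Gen 2 (rule 150): 110110000
Gen 3 (rule 75): 110110111
Gen 4 (rule 18): 000000000
Gen 5 (rule 150): 000000000
Gen 6 (rule 75): 111111111
Gen 7 (rule 18): 000000000
Gen 8 (rule 150): 000000000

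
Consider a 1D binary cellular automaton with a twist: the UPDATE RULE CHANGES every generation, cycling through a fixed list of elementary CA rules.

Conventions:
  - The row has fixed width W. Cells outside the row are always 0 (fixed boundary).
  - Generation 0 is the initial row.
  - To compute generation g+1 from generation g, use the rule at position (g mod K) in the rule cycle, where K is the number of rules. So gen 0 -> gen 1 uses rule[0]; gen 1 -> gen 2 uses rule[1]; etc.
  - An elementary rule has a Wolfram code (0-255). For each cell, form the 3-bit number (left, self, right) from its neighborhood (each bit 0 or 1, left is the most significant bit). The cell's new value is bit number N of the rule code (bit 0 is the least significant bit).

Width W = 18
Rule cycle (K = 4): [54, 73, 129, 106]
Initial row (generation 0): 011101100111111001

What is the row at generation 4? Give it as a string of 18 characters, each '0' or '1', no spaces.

Answer: 000111000011100000

Derivation:
Gen 0: 011101100111111001
Gen 1 (rule 54): 100010011000000111
Gen 2 (rule 73): 001000011011110101
Gen 3 (rule 129): 100011000001100000
Gen 4 (rule 106): 000111000011100000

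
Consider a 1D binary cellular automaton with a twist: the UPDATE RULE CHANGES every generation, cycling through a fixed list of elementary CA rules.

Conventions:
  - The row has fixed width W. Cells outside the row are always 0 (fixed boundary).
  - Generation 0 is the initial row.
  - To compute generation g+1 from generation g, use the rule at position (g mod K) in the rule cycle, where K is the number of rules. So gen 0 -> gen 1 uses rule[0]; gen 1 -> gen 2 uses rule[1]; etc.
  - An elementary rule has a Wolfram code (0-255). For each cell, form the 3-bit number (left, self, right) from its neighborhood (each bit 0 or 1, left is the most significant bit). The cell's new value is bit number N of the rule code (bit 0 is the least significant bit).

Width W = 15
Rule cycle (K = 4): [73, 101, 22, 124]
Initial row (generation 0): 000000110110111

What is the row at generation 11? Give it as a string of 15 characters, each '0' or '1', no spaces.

Answer: 100000000110001

Derivation:
Gen 0: 000000110110111
Gen 1 (rule 73): 111110110110101
Gen 2 (rule 101): 000011011011111
Gen 3 (rule 22): 000100000000000
Gen 4 (rule 124): 000110000000000
Gen 5 (rule 73): 110110111111111
Gen 6 (rule 101): 011011000000001
Gen 7 (rule 22): 100000100000011
Gen 8 (rule 124): 110000110000011
Gen 9 (rule 73): 110110110111011
Gen 10 (rule 101): 011011011001101
Gen 11 (rule 22): 100000000110001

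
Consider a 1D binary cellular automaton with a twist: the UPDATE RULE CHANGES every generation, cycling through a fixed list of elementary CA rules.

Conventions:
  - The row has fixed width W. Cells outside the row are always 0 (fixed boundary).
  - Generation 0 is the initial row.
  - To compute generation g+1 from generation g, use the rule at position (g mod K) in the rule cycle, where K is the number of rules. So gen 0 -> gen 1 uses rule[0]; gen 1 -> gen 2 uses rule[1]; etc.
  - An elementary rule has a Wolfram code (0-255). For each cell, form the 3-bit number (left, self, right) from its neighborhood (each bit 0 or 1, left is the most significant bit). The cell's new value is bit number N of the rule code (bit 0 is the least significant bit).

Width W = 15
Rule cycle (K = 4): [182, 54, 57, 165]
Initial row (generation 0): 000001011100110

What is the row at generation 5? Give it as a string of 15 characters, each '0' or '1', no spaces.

Answer: 000001001101011

Derivation:
Gen 0: 000001011100110
Gen 1 (rule 182): 000011101011001
Gen 2 (rule 54): 000100011100111
Gen 3 (rule 57): 110011010010100
Gen 4 (rule 165): 000000110011101
Gen 5 (rule 182): 000001001101011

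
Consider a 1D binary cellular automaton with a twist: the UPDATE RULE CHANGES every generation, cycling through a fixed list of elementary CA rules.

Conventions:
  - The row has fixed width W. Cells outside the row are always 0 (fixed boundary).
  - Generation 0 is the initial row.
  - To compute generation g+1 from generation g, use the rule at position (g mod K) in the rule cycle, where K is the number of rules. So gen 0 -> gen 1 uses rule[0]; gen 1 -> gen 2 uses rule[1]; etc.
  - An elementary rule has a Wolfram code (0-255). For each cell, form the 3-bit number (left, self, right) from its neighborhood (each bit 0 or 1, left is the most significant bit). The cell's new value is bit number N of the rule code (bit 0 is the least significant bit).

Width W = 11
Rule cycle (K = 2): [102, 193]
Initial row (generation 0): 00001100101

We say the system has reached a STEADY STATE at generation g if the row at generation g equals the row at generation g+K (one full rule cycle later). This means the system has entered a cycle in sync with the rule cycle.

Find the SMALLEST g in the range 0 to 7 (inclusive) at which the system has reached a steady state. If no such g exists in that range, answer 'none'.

Answer: none

Derivation:
Gen 0: 00001100101
Gen 1 (rule 102): 00010101111
Gen 2 (rule 193): 11000000111
Gen 3 (rule 102): 01000001001
Gen 4 (rule 193): 00011100000
Gen 5 (rule 102): 00100100000
Gen 6 (rule 193): 10000001111
Gen 7 (rule 102): 10000010001
Gen 8 (rule 193): 00111000100
Gen 9 (rule 102): 01001001100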